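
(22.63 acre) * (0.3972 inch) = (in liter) 9.239e+05. Check: 1 acre = 4046.8564 m^2, so 22.63 acre = 22.63 * 4046.8564 = 91580.361 m^2. 1 inch = 0.0254 m, so 0.3972 inch = 0.3972 * 0.0254 = 0.01008888 m. Combine: 91580.361 m^2 * 0.01008888 m = 923.94327 m^3. 1 liter = 0.001 m^3, so 923.94327 m^3 = 923.94327 / 0.001 = 923943.27 liter ≈ 9.239e+05 liter (4 s.f.).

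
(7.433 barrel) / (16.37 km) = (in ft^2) 0.000777. Check: 1 barrel = 0.15898729 m^3, so 7.433 barrel = 7.433 * 0.15898729 = 1.1817526 m^3. 1 km = 1000 m, so 16.37 km = 16.37 * 1000 = 16370 m. Combine: 1.1817526 m^3 / 16370 m = 7.2190138e-05 m^2. 1 ft^2 = 0.09290304 m^2, so 7.2190138e-05 m^2 = 7.2190138e-05 / 0.09290304 = 0.00077704818 ft^2 ≈ 0.000777 ft^2 (4 s.f.).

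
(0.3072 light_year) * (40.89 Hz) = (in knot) 2.31e+17. Check: 1 light_year = 9.4607305e+15 m, so 0.3072 light_year = 0.3072 * 9.4607305e+15 = 2.9063364e+15 m. 40.89 Hz is already in Hz. Combine: 2.9063364e+15 m * 40.89 Hz = 1.188401e+17 m/s. 1 knot = 0.51444444 m/s, so 1.188401e+17 m/s = 1.188401e+17 / 0.51444444 = 2.3100667e+17 knot ≈ 2.31e+17 knot (4 s.f.).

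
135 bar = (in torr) 1.013e+05. Check: 1 bar = 100000 Pa, so 135 bar = 135 * 100000 = 13500000 Pa. 1 torr = 133.32237 Pa, so 13500000 Pa = 13500000 / 133.32237 = 101258.33 torr ≈ 1.013e+05 torr (4 s.f.).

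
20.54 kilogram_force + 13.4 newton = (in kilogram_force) 21.91. Check: 1 kilogram_force = 9.80665 N, so 20.54 kilogram_force = 20.54 * 9.80665 = 201.42859 N. 13.4 newton = 13.4 N. Sum: 201.42859 + 13.4 = 214.82859 N. 1 kilogram_force = 9.80665 N, so 214.82859 N = 214.82859 / 9.80665 = 21.90642 kilogram_force ≈ 21.91 kilogram_force (4 s.f.).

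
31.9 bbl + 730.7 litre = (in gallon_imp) 1 bbl = 0.15898729 m^3, so 31.9 bbl = 31.9 * 0.15898729 = 5.0716947 m^3. 1 litre = 0.001 m^3, so 730.7 litre = 730.7 * 0.001 = 0.7307 m^3. Sum: 5.0716947 + 0.7307 = 5.8023947 m^3. 1 gallon_imp = 0.00454609 m^3, so 5.8023947 m^3 = 5.8023947 / 0.00454609 = 1276.3484 gallon_imp ≈ 1276 gallon_imp (4 s.f.). Final answer: 1276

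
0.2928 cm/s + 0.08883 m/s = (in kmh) 1 cm/s = 0.01 m/s, so 0.2928 cm/s = 0.2928 * 0.01 = 0.002928 m/s. 0.08883 m/s is already in m/s. Sum: 0.002928 + 0.08883 = 0.091758 m/s. 1 kmh = 0.27777778 m/s, so 0.091758 m/s = 0.091758 / 0.27777778 = 0.3303288 kmh ≈ 0.3303 kmh (4 s.f.). Final answer: 0.3303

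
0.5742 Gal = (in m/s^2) 1 Gal = 0.01 m/s^2, so 0.5742 Gal = 0.5742 * 0.01 = 0.005742 m/s^2. Result: 0.005742 m/s^2. Final answer: 0.005742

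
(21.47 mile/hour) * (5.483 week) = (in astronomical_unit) 1 mile/hour = 0.44704 m/s, so 21.47 mile/hour = 21.47 * 0.44704 = 9.5979488 m/s. 1 week = 604800 s, so 5.483 week = 5.483 * 604800 = 3316118.4 s. Combine: 9.5979488 m/s * 3316118.4 s = 31827935 m. 1 astronomical_unit = 1.4959787e+11 m, so 31827935 m = 31827935 / 1.4959787e+11 = 0.0002127566 astronomical_unit ≈ 0.0002128 astronomical_unit (4 s.f.). Final answer: 0.0002128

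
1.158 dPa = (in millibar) 0.001158. Check: 1 dPa = 0.1 Pa, so 1.158 dPa = 1.158 * 0.1 = 0.1158 Pa. 1 millibar = 100 Pa, so 0.1158 Pa = 0.1158 / 100 = 0.001158 millibar.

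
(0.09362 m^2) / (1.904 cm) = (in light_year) 5.197e-16. Check: 0.09362 m^2 is already in m^2. 1 cm = 0.01 m, so 1.904 cm = 1.904 * 0.01 = 0.01904 m. Combine: 0.09362 m^2 / 0.01904 m = 4.9170168 m. 1 light_year = 9.4607305e+15 m, so 4.9170168 m = 4.9170168 / 9.4607305e+15 = 5.1972909e-16 light_year ≈ 5.197e-16 light_year (4 s.f.).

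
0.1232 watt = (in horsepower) 0.1232 watt = 0.1232 W. 1 horsepower = 745.69987 W, so 0.1232 W = 0.1232 / 745.69987 = 0.00016521392 horsepower ≈ 0.0001652 horsepower (4 s.f.). Final answer: 0.0001652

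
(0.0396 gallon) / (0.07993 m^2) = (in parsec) 1 gallon = 0.0037854118 m^3, so 0.0396 gallon = 0.0396 * 0.0037854118 = 0.00014990231 m^3. 0.07993 m^2 is already in m^2. Combine: 0.00014990231 m^3 / 0.07993 m^2 = 0.0018754198 m. 1 parsec = 3.0856776e+16 m, so 0.0018754198 m = 0.0018754198 / 3.0856776e+16 = 6.0778217e-20 parsec ≈ 6.078e-20 parsec (4 s.f.). Final answer: 6.078e-20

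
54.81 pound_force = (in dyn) 2.438e+07. Check: 1 pound_force = 4.4482216 N, so 54.81 pound_force = 54.81 * 4.4482216 = 243.80703 N. 1 dyn = 1e-05 N, so 243.80703 N = 243.80703 / 1e-05 = 24380703 dyn ≈ 2.438e+07 dyn (4 s.f.).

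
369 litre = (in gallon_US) 1 litre = 0.001 m^3, so 369 litre = 369 * 0.001 = 0.369 m^3. 1 gallon_US = 0.0037854118 m^3, so 0.369 m^3 = 0.369 / 0.0037854118 = 97.479487 gallon_US ≈ 97.48 gallon_US (4 s.f.). Final answer: 97.48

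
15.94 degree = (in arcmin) 1 degree = 0.017453293 rad, so 15.94 degree = 15.94 * 0.017453293 = 0.27820548 rad. 1 arcmin = 0.00029088821 rad, so 0.27820548 rad = 0.27820548 / 0.00029088821 = 956.4 arcmin. Final answer: 956.4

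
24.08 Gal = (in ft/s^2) 0.79. Check: 1 Gal = 0.01 m/s^2, so 24.08 Gal = 24.08 * 0.01 = 0.2408 m/s^2. 1 ft/s^2 = 0.3048 m/s^2, so 0.2408 m/s^2 = 0.2408 / 0.3048 = 0.79002625 ft/s^2 ≈ 0.79 ft/s^2 (4 s.f.).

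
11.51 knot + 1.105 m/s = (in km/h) 25.29. Check: 1 knot = 0.51444444 m/s, so 11.51 knot = 11.51 * 0.51444444 = 5.9212556 m/s. 1.105 m/s is already in m/s. Sum: 5.9212556 + 1.105 = 7.0262556 m/s. 1 km/h = 0.27777778 m/s, so 7.0262556 m/s = 7.0262556 / 0.27777778 = 25.29452 km/h ≈ 25.29 km/h (4 s.f.).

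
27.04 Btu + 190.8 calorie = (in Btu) 27.8. Check: 1 Btu = 1055.0559 J, so 27.04 Btu = 27.04 * 1055.0559 = 28528.71 J. 1 calorie = 4.184 J, so 190.8 calorie = 190.8 * 4.184 = 798.3072 J. Sum: 28528.71 + 798.3072 = 29327.017 J. 1 Btu = 1055.0559 J, so 29327.017 J = 29327.017 / 1055.0559 = 27.796649 Btu ≈ 27.8 Btu (4 s.f.).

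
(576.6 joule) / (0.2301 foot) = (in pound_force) 576.6 joule = 576.6 J. 1 foot = 0.3048 m, so 0.2301 foot = 0.2301 * 0.3048 = 0.07013448 m. Combine: 576.6 J / 0.07013448 m = 8221.3485 N. 1 pound_force = 4.4482216 N, so 8221.3485 N = 8221.3485 / 4.4482216 = 1848.2327 pound_force ≈ 1848 pound_force (4 s.f.). Final answer: 1848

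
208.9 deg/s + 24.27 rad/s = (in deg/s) 1 deg/s = 0.017453293 rad/s, so 208.9 deg/s = 208.9 * 0.017453293 = 3.6459928 rad/s. 24.27 rad/s is already in rad/s. Sum: 3.6459928 + 24.27 = 27.915993 rad/s. 1 deg/s = 0.017453293 rad/s, so 27.915993 rad/s = 27.915993 / 0.017453293 = 1599.4686 deg/s ≈ 1599 deg/s (4 s.f.). Final answer: 1599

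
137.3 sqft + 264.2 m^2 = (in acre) 0.06844. Check: 1 sqft = 0.09290304 m^2, so 137.3 sqft = 137.3 * 0.09290304 = 12.755587 m^2. 264.2 m^2 is already in m^2. Sum: 12.755587 + 264.2 = 276.95559 m^2. 1 acre = 4046.8564 m^2, so 276.95559 m^2 = 276.95559 / 4046.8564 = 0.068437216 acre ≈ 0.06844 acre (4 s.f.).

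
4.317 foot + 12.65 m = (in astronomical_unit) 9.336e-11. Check: 1 foot = 0.3048 m, so 4.317 foot = 4.317 * 0.3048 = 1.3158216 m. 12.65 m is already in m. Sum: 1.3158216 + 12.65 = 13.965822 m. 1 astronomical_unit = 1.4959787e+11 m, so 13.965822 m = 13.965822 / 1.4959787e+11 = 9.3355751e-11 astronomical_unit ≈ 9.336e-11 astronomical_unit (4 s.f.).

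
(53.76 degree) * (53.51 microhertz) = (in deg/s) 0.002877. Check: 1 degree = 0.017453293 rad, so 53.76 degree = 53.76 * 0.017453293 = 0.93828901 rad. 1 microhertz = 1e-06 Hz, so 53.51 microhertz = 53.51 * 1e-06 = 5.351e-05 Hz. Combine: 0.93828901 rad * 5.351e-05 Hz = 5.0207845e-05 rad/s. 1 deg/s = 0.017453293 rad/s, so 5.0207845e-05 rad/s = 5.0207845e-05 / 0.017453293 = 0.0028766976 deg/s ≈ 0.002877 deg/s (4 s.f.).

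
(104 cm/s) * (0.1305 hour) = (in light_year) 5.164e-14. Check: 1 cm/s = 0.01 m/s, so 104 cm/s = 104 * 0.01 = 1.04 m/s. 1 hour = 3600 s, so 0.1305 hour = 0.1305 * 3600 = 469.8 s. Combine: 1.04 m/s * 469.8 s = 488.592 m. 1 light_year = 9.4607305e+15 m, so 488.592 m = 488.592 / 9.4607305e+15 = 5.1644215e-14 light_year ≈ 5.164e-14 light_year (4 s.f.).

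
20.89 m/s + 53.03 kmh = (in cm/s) 20.89 m/s is already in m/s. 1 kmh = 0.27777778 m/s, so 53.03 kmh = 53.03 * 0.27777778 = 14.730556 m/s. Sum: 20.89 + 14.730556 = 35.620556 m/s. 1 cm/s = 0.01 m/s, so 35.620556 m/s = 35.620556 / 0.01 = 3562.0556 cm/s ≈ 3562 cm/s (4 s.f.). Final answer: 3562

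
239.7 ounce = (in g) 1 ounce = 0.028349523 kg, so 239.7 ounce = 239.7 * 0.028349523 = 6.7953807 kg. 1 g = 0.001 kg, so 6.7953807 kg = 6.7953807 / 0.001 = 6795.3807 g ≈ 6795 g (4 s.f.). Final answer: 6795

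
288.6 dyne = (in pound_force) 1 dyne = 1e-05 N, so 288.6 dyne = 288.6 * 1e-05 = 0.002886 N. 1 pound_force = 4.4482216 N, so 0.002886 N = 0.002886 / 4.4482216 = 0.00064879861 pound_force ≈ 0.0006488 pound_force (4 s.f.). Final answer: 0.0006488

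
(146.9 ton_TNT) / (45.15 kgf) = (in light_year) 1.467e-07. Check: 1 ton_TNT = 4.184e+09 J, so 146.9 ton_TNT = 146.9 * 4.184e+09 = 6.146296e+11 J. 1 kgf = 9.80665 N, so 45.15 kgf = 45.15 * 9.80665 = 442.77025 N. Combine: 6.146296e+11 J / 442.77025 N = 1.3881457e+09 m. 1 light_year = 9.4607305e+15 m, so 1.3881457e+09 m = 1.3881457e+09 / 9.4607305e+15 = 1.4672711e-07 light_year ≈ 1.467e-07 light_year (4 s.f.).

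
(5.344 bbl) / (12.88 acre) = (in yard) 1 bbl = 0.15898729 m^3, so 5.344 bbl = 5.344 * 0.15898729 = 0.8496281 m^3. 1 acre = 4046.8564 m^2, so 12.88 acre = 12.88 * 4046.8564 = 52123.511 m^2. Combine: 0.8496281 m^3 / 52123.511 m^2 = 1.6300285e-05 m. 1 yard = 0.9144 m, so 1.6300285e-05 m = 1.6300285e-05 / 0.9144 = 1.7826209e-05 yard ≈ 1.783e-05 yard (4 s.f.). Final answer: 1.783e-05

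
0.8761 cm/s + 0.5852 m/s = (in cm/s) 1 cm/s = 0.01 m/s, so 0.8761 cm/s = 0.8761 * 0.01 = 0.008761 m/s. 0.5852 m/s is already in m/s. Sum: 0.008761 + 0.5852 = 0.593961 m/s. 1 cm/s = 0.01 m/s, so 0.593961 m/s = 0.593961 / 0.01 = 59.3961 cm/s ≈ 59.4 cm/s (4 s.f.). Final answer: 59.4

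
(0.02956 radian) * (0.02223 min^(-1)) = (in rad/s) 0.02956 radian = 0.02956 rad. 1 min^(-1) = 0.016666667 Hz, so 0.02223 min^(-1) = 0.02223 * 0.016666667 = 0.0003705 Hz. Combine: 0.02956 rad * 0.0003705 Hz = 1.095198e-05 rad/s. Result: 1.095198e-05 rad/s ≈ 1.095e-05 rad/s (4 s.f.). Final answer: 1.095e-05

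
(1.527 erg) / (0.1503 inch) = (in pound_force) 8.992e-06. Check: 1 erg = 1e-07 J, so 1.527 erg = 1.527 * 1e-07 = 1.527e-07 J. 1 inch = 0.0254 m, so 0.1503 inch = 0.1503 * 0.0254 = 0.00381762 m. Combine: 1.527e-07 J / 0.00381762 m = 3.9998743e-05 N. 1 pound_force = 4.4482216 N, so 3.9998743e-05 N = 3.9998743e-05 / 4.4482216 = 8.9920751e-06 pound_force ≈ 8.992e-06 pound_force (4 s.f.).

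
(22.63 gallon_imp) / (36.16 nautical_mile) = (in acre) 1 gallon_imp = 0.00454609 m^3, so 22.63 gallon_imp = 22.63 * 0.00454609 = 0.10287802 m^3. 1 nautical_mile = 1852 m, so 36.16 nautical_mile = 36.16 * 1852 = 66968.32 m. Combine: 0.10287802 m^3 / 66968.32 m = 1.5362192e-06 m^2. 1 acre = 4046.8564 m^2, so 1.5362192e-06 m^2 = 1.5362192e-06 / 4046.8564 = 3.7960802e-10 acre ≈ 3.796e-10 acre (4 s.f.). Final answer: 3.796e-10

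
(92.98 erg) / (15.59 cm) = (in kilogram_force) 1 erg = 1e-07 J, so 92.98 erg = 92.98 * 1e-07 = 9.298e-06 J. 1 cm = 0.01 m, so 15.59 cm = 15.59 * 0.01 = 0.1559 m. Combine: 9.298e-06 J / 0.1559 m = 5.9640795e-05 N. 1 kilogram_force = 9.80665 N, so 5.9640795e-05 N = 5.9640795e-05 / 9.80665 = 6.0816686e-06 kilogram_force ≈ 6.082e-06 kilogram_force (4 s.f.). Final answer: 6.082e-06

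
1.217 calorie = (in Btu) 0.004826. Check: 1 calorie = 4.184 J, so 1.217 calorie = 1.217 * 4.184 = 5.091928 J. 1 Btu = 1055.0559 J, so 5.091928 J = 5.091928 / 1055.0559 = 0.0048262165 Btu ≈ 0.004826 Btu (4 s.f.).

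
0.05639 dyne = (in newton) 1 dyne = 1e-05 N, so 0.05639 dyne = 0.05639 * 1e-05 = 5.639e-07 N. 5.639e-07 N = 5.639e-07 newton. Final answer: 5.639e-07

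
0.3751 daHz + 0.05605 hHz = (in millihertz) 9356. Check: 1 daHz = 10 Hz, so 0.3751 daHz = 0.3751 * 10 = 3.751 Hz. 1 hHz = 100 Hz, so 0.05605 hHz = 0.05605 * 100 = 5.605 Hz. Sum: 3.751 + 5.605 = 9.356 Hz. 1 millihertz = 0.001 Hz, so 9.356 Hz = 9.356 / 0.001 = 9356 millihertz.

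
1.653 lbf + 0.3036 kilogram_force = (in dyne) 1 lbf = 4.4482216 N, so 1.653 lbf = 1.653 * 4.4482216 = 7.3529103 N. 1 kilogram_force = 9.80665 N, so 0.3036 kilogram_force = 0.3036 * 9.80665 = 2.9772989 N. Sum: 7.3529103 + 2.9772989 = 10.330209 N. 1 dyne = 1e-05 N, so 10.330209 N = 10.330209 / 1e-05 = 1033020.9 dyne ≈ 1.033e+06 dyne (4 s.f.). Final answer: 1.033e+06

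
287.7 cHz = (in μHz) 1 cHz = 0.01 Hz, so 287.7 cHz = 287.7 * 0.01 = 2.877 Hz. 1 μHz = 1e-06 Hz, so 2.877 Hz = 2.877 / 1e-06 = 2877000 μHz ≈ 2.877e+06 μHz (4 s.f.). Final answer: 2.877e+06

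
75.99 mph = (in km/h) 122.3. Check: 1 mph = 0.44704 m/s, so 75.99 mph = 75.99 * 0.44704 = 33.97057 m/s. 1 km/h = 0.27777778 m/s, so 33.97057 m/s = 33.97057 / 0.27777778 = 122.29405 km/h ≈ 122.3 km/h (4 s.f.).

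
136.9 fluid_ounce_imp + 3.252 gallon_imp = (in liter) 18.67. Check: 1 fluid_ounce_imp = 2.8413063e-05 m^3, so 136.9 fluid_ounce_imp = 136.9 * 2.8413063e-05 = 0.0038897483 m^3. 1 gallon_imp = 0.00454609 m^3, so 3.252 gallon_imp = 3.252 * 0.00454609 = 0.014783885 m^3. Sum: 0.0038897483 + 0.014783885 = 0.018673633 m^3. 1 liter = 0.001 m^3, so 0.018673633 m^3 = 0.018673633 / 0.001 = 18.673633 liter ≈ 18.67 liter (4 s.f.).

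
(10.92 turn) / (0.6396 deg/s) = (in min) 1 turn = 6.2831853 rad, so 10.92 turn = 10.92 * 6.2831853 = 68.612384 rad. 1 deg/s = 0.017453293 rad/s, so 0.6396 deg/s = 0.6396 * 0.017453293 = 0.011163126 rad/s. Combine: 68.612384 rad / 0.011163126 rad/s = 6146.3415 s. 1 min = 60 s, so 6146.3415 s = 6146.3415 / 60 = 102.43902 min ≈ 102.4 min (4 s.f.). Final answer: 102.4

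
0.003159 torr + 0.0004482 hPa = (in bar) 4.66e-06. Check: 1 torr = 133.32237 Pa, so 0.003159 torr = 0.003159 * 133.32237 = 0.42116536 Pa. 1 hPa = 100 Pa, so 0.0004482 hPa = 0.0004482 * 100 = 0.04482 Pa. Sum: 0.42116536 + 0.04482 = 0.46598536 Pa. 1 bar = 100000 Pa, so 0.46598536 Pa = 0.46598536 / 100000 = 4.6598536e-06 bar ≈ 4.66e-06 bar (4 s.f.).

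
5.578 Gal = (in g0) 1 Gal = 0.01 m/s^2, so 5.578 Gal = 5.578 * 0.01 = 0.05578 m/s^2. 1 g0 = 9.80665 m/s^2, so 0.05578 m/s^2 = 0.05578 / 9.80665 = 0.005687977 g0 ≈ 0.005688 g0 (4 s.f.). Final answer: 0.005688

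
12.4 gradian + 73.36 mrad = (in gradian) 1 gradian = 0.015707963 rad, so 12.4 gradian = 12.4 * 0.015707963 = 0.19477874 rad. 1 mrad = 0.001 rad, so 73.36 mrad = 73.36 * 0.001 = 0.07336 rad. Sum: 0.19477874 + 0.07336 = 0.26813874 rad. 1 gradian = 0.015707963 rad, so 0.26813874 rad = 0.26813874 / 0.015707963 = 17.070243 gradian ≈ 17.07 gradian (4 s.f.). Final answer: 17.07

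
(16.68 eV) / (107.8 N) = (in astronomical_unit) 1 eV = 1.6021766e-19 J, so 16.68 eV = 16.68 * 1.6021766e-19 = 2.6724306e-18 J. 107.8 N is already in N. Combine: 2.6724306e-18 J / 107.8 N = 2.4790637e-20 m. 1 astronomical_unit = 1.4959787e+11 m, so 2.4790637e-20 m = 2.4790637e-20 / 1.4959787e+11 = 1.6571517e-31 astronomical_unit ≈ 1.657e-31 astronomical_unit (4 s.f.). Final answer: 1.657e-31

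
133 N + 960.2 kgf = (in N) 9549. Check: 133 N is already in N. 1 kgf = 9.80665 N, so 960.2 kgf = 960.2 * 9.80665 = 9416.3453 N. Sum: 133 + 9416.3453 = 9549.3453 N. Result: 9549.3453 N ≈ 9549 N (4 s.f.).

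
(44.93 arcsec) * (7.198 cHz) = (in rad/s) 1 arcsec = 4.8481368e-06 rad, so 44.93 arcsec = 44.93 * 4.8481368e-06 = 0.00021782679 rad. 1 cHz = 0.01 Hz, so 7.198 cHz = 7.198 * 0.01 = 0.07198 Hz. Combine: 0.00021782679 rad * 0.07198 Hz = 1.5679172e-05 rad/s. Result: 1.5679172e-05 rad/s ≈ 1.568e-05 rad/s (4 s.f.). Final answer: 1.568e-05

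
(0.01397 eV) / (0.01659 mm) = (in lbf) 3.033e-17. Check: 1 eV = 1.6021766e-19 J, so 0.01397 eV = 0.01397 * 1.6021766e-19 = 2.2382408e-21 J. 1 mm = 0.001 m, so 0.01659 mm = 0.01659 * 0.001 = 1.659e-05 m. Combine: 2.2382408e-21 J / 1.659e-05 m = 1.3491505e-16 N. 1 lbf = 4.4482216 N, so 1.3491505e-16 N = 1.3491505e-16 / 4.4482216 = 3.0330111e-17 lbf ≈ 3.033e-17 lbf (4 s.f.).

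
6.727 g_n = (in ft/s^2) 216.4. Check: 1 g_n = 9.80665 m/s^2, so 6.727 g_n = 6.727 * 9.80665 = 65.969335 m/s^2. 1 ft/s^2 = 0.3048 m/s^2, so 65.969335 m/s^2 = 65.969335 / 0.3048 = 216.43482 ft/s^2 ≈ 216.4 ft/s^2 (4 s.f.).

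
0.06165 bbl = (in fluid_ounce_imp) 1 bbl = 0.15898729 m^3, so 0.06165 bbl = 0.06165 * 0.15898729 = 0.0098015667 m^3. 1 fluid_ounce_imp = 2.8413063e-05 m^3, so 0.0098015667 m^3 = 0.0098015667 / 2.8413063e-05 = 344.96692 fluid_ounce_imp ≈ 345 fluid_ounce_imp (4 s.f.). Final answer: 345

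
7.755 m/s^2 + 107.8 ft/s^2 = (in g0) 4.141. Check: 7.755 m/s^2 is already in m/s^2. 1 ft/s^2 = 0.3048 m/s^2, so 107.8 ft/s^2 = 107.8 * 0.3048 = 32.85744 m/s^2. Sum: 7.755 + 32.85744 = 40.61244 m/s^2. 1 g0 = 9.80665 m/s^2, so 40.61244 m/s^2 = 40.61244 / 9.80665 = 4.1413164 g0 ≈ 4.141 g0 (4 s.f.).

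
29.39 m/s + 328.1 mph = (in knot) 342.2. Check: 29.39 m/s is already in m/s. 1 mph = 0.44704 m/s, so 328.1 mph = 328.1 * 0.44704 = 146.67382 m/s. Sum: 29.39 + 146.67382 = 176.06382 m/s. 1 knot = 0.51444444 m/s, so 176.06382 m/s = 176.06382 / 0.51444444 = 342.24069 knot ≈ 342.2 knot (4 s.f.).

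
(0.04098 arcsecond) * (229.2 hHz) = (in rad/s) 0.004554. Check: 1 arcsecond = 4.8481368e-06 rad, so 0.04098 arcsecond = 0.04098 * 4.8481368e-06 = 1.9867665e-07 rad. 1 hHz = 100 Hz, so 229.2 hHz = 229.2 * 100 = 22920 Hz. Combine: 1.9867665e-07 rad * 22920 Hz = 0.0045536687 rad/s. Result: 0.0045536687 rad/s ≈ 0.004554 rad/s (4 s.f.).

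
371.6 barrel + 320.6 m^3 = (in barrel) 2388. Check: 1 barrel = 0.15898729 m^3, so 371.6 barrel = 371.6 * 0.15898729 = 59.079679 m^3. 320.6 m^3 is already in m^3. Sum: 59.079679 + 320.6 = 379.67968 m^3. 1 barrel = 0.15898729 m^3, so 379.67968 m^3 = 379.67968 / 0.15898729 = 2388.1133 barrel ≈ 2388 barrel (4 s.f.).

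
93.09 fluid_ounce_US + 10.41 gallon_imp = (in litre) 1 fluid_ounce_US = 2.957353e-05 m^3, so 93.09 fluid_ounce_US = 93.09 * 2.957353e-05 = 0.0027529999 m^3. 1 gallon_imp = 0.00454609 m^3, so 10.41 gallon_imp = 10.41 * 0.00454609 = 0.047324797 m^3. Sum: 0.0027529999 + 0.047324797 = 0.050077797 m^3. 1 litre = 0.001 m^3, so 0.050077797 m^3 = 0.050077797 / 0.001 = 50.077797 litre ≈ 50.08 litre (4 s.f.). Final answer: 50.08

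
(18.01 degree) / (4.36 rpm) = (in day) 1 degree = 0.017453293 rad, so 18.01 degree = 18.01 * 0.017453293 = 0.3143338 rad. 1 rpm = 0.10471976 rad/s, so 4.36 rpm = 4.36 * 0.10471976 = 0.45657813 rad/s. Combine: 0.3143338 rad / 0.45657813 rad/s = 0.68845566 s. 1 day = 86400 s, so 0.68845566 s = 0.68845566 / 86400 = 7.9682368e-06 day ≈ 7.968e-06 day (4 s.f.). Final answer: 7.968e-06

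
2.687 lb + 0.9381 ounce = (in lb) 2.746. Check: 1 lb = 0.45359237 kg, so 2.687 lb = 2.687 * 0.45359237 = 1.2188027 kg. 1 ounce = 0.028349523 kg, so 0.9381 ounce = 0.9381 * 0.028349523 = 0.026594688 kg. Sum: 1.2188027 + 0.026594688 = 1.2453974 kg. 1 lb = 0.45359237 kg, so 1.2453974 kg = 1.2453974 / 0.45359237 = 2.7456312 lb ≈ 2.746 lb (4 s.f.).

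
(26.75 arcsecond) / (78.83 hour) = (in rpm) 1 arcsecond = 4.8481368e-06 rad, so 26.75 arcsecond = 26.75 * 4.8481368e-06 = 0.00012968766 rad. 1 hour = 3600 s, so 78.83 hour = 78.83 * 3600 = 283788 s. Combine: 0.00012968766 rad / 283788 s = 4.5698782e-10 rad/s. 1 rpm = 0.10471976 rad/s, so 4.5698782e-10 rad/s = 4.5698782e-10 / 0.10471976 = 4.3639122e-09 rpm ≈ 4.364e-09 rpm (4 s.f.). Final answer: 4.364e-09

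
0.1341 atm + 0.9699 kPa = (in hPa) 1 atm = 101325 Pa, so 0.1341 atm = 0.1341 * 101325 = 13587.682 Pa. 1 kPa = 1000 Pa, so 0.9699 kPa = 0.9699 * 1000 = 969.9 Pa. Sum: 13587.682 + 969.9 = 14557.582 Pa. 1 hPa = 100 Pa, so 14557.582 Pa = 14557.582 / 100 = 145.57582 hPa ≈ 145.6 hPa (4 s.f.). Final answer: 145.6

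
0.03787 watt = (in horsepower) 5.078e-05. Check: 0.03787 watt = 0.03787 W. 1 horsepower = 745.69987 W, so 0.03787 W = 0.03787 / 745.69987 = 5.0784507e-05 horsepower ≈ 5.078e-05 horsepower (4 s.f.).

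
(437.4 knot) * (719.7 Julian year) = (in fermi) 1 knot = 0.51444444 m/s, so 437.4 knot = 437.4 * 0.51444444 = 225.018 m/s. 1 Julian year = 31557600 s, so 719.7 Julian year = 719.7 * 31557600 = 2.2712005e+10 s. Combine: 225.018 m/s * 2.2712005e+10 s = 5.1106099e+12 m. 1 fermi = 1e-15 m, so 5.1106099e+12 m = 5.1106099e+12 / 1e-15 = 5.1106099e+27 fermi ≈ 5.111e+27 fermi (4 s.f.). Final answer: 5.111e+27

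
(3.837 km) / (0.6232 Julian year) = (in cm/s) 0.01951. Check: 1 km = 1000 m, so 3.837 km = 3.837 * 1000 = 3837 m. 1 Julian year = 31557600 s, so 0.6232 Julian year = 0.6232 * 31557600 = 19666696 s. Combine: 3837 m / 19666696 s = 0.0001951014 m/s. 1 cm/s = 0.01 m/s, so 0.0001951014 m/s = 0.0001951014 / 0.01 = 0.01951014 cm/s ≈ 0.01951 cm/s (4 s.f.).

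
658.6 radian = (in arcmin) 658.6 radian = 658.6 rad. 1 arcmin = 0.00029088821 rad, so 658.6 rad = 658.6 / 0.00029088821 = 2264100 arcmin ≈ 2.264e+06 arcmin (4 s.f.). Final answer: 2.264e+06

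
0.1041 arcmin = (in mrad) 0.03028. Check: 1 arcmin = 0.00029088821 rad, so 0.1041 arcmin = 0.1041 * 0.00029088821 = 3.0281463e-05 rad. 1 mrad = 0.001 rad, so 3.0281463e-05 rad = 3.0281463e-05 / 0.001 = 0.030281463 mrad ≈ 0.03028 mrad (4 s.f.).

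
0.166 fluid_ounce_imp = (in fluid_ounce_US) 0.1595. Check: 1 fluid_ounce_imp = 2.8413063e-05 m^3, so 0.166 fluid_ounce_imp = 0.166 * 2.8413063e-05 = 4.7165684e-06 m^3. 1 fluid_ounce_US = 2.957353e-05 m^3, so 4.7165684e-06 m^3 = 4.7165684e-06 / 2.957353e-05 = 0.15948615 fluid_ounce_US ≈ 0.1595 fluid_ounce_US (4 s.f.).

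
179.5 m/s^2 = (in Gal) 1 Gal = 0.01 m/s^2, so 179.5 m/s^2 = 179.5 / 0.01 = 17950 Gal ≈ 1.795e+04 Gal (4 s.f.). Final answer: 1.795e+04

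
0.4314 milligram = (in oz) 1.522e-05. Check: 1 milligram = 1e-06 kg, so 0.4314 milligram = 0.4314 * 1e-06 = 4.314e-07 kg. 1 oz = 0.028349523 kg, so 4.314e-07 kg = 4.314e-07 / 0.028349523 = 1.5217187e-05 oz ≈ 1.522e-05 oz (4 s.f.).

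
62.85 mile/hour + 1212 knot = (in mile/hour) 1458. Check: 1 mile/hour = 0.44704 m/s, so 62.85 mile/hour = 62.85 * 0.44704 = 28.096464 m/s. 1 knot = 0.51444444 m/s, so 1212 knot = 1212 * 0.51444444 = 623.50667 m/s. Sum: 28.096464 + 623.50667 = 651.60313 m/s. 1 mile/hour = 0.44704 m/s, so 651.60313 m/s = 651.60313 / 0.44704 = 1457.5947 mile/hour ≈ 1458 mile/hour (4 s.f.).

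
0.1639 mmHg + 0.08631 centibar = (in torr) 1 mmHg = 133.32237 Pa, so 0.1639 mmHg = 0.1639 * 133.32237 = 21.851536 Pa. 1 centibar = 1000 Pa, so 0.08631 centibar = 0.08631 * 1000 = 86.31 Pa. Sum: 21.851536 + 86.31 = 108.16154 Pa. 1 torr = 133.32237 Pa, so 108.16154 Pa = 108.16154 / 133.32237 = 0.81127824 torr ≈ 0.8113 torr (4 s.f.). Final answer: 0.8113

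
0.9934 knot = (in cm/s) 51.1. Check: 1 knot = 0.51444444 m/s, so 0.9934 knot = 0.9934 * 0.51444444 = 0.51104911 m/s. 1 cm/s = 0.01 m/s, so 0.51104911 m/s = 0.51104911 / 0.01 = 51.104911 cm/s ≈ 51.1 cm/s (4 s.f.).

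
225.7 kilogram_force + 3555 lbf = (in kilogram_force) 1838. Check: 1 kilogram_force = 9.80665 N, so 225.7 kilogram_force = 225.7 * 9.80665 = 2213.3609 N. 1 lbf = 4.4482216 N, so 3555 lbf = 3555 * 4.4482216 = 15813.428 N. Sum: 2213.3609 + 15813.428 = 18026.789 N. 1 kilogram_force = 9.80665 N, so 18026.789 N = 18026.789 / 9.80665 = 1838.2209 kilogram_force ≈ 1838 kilogram_force (4 s.f.).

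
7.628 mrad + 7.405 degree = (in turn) 1 mrad = 0.001 rad, so 7.628 mrad = 7.628 * 0.001 = 0.007628 rad. 1 degree = 0.017453293 rad, so 7.405 degree = 7.405 * 0.017453293 = 0.12924163 rad. Sum: 0.007628 + 0.12924163 = 0.13686963 rad. 1 turn = 6.2831853 rad, so 0.13686963 rad = 0.13686963 / 6.2831853 = 0.021783478 turn ≈ 0.02178 turn (4 s.f.). Final answer: 0.02178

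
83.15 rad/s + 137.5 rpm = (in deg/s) 5589. Check: 83.15 rad/s is already in rad/s. 1 rpm = 0.10471976 rad/s, so 137.5 rpm = 137.5 * 0.10471976 = 14.398966 rad/s. Sum: 83.15 + 14.398966 = 97.548966 rad/s. 1 deg/s = 0.017453293 rad/s, so 97.548966 rad/s = 97.548966 / 0.017453293 = 5589.1441 deg/s ≈ 5589 deg/s (4 s.f.).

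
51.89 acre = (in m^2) 2.1e+05. Check: 1 acre = 4046.8564 m^2, so 51.89 acre = 51.89 * 4046.8564 = 209991.38 m^2. Result: 209991.38 m^2 ≈ 2.1e+05 m^2 (4 s.f.).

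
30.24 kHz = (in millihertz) 1 kHz = 1000 Hz, so 30.24 kHz = 30.24 * 1000 = 30240 Hz. 1 millihertz = 0.001 Hz, so 30240 Hz = 30240 / 0.001 = 30240000 millihertz ≈ 3.024e+07 millihertz (4 s.f.). Final answer: 3.024e+07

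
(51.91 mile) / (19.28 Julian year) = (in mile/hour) 0.0003071. Check: 1 mile = 1609.344 m, so 51.91 mile = 51.91 * 1609.344 = 83541.047 m. 1 Julian year = 31557600 s, so 19.28 Julian year = 19.28 * 31557600 = 6.0843053e+08 s. Combine: 83541.047 m / 6.0843053e+08 s = 0.00013730581 m/s. 1 mile/hour = 0.44704 m/s, so 0.00013730581 m/s = 0.00013730581 / 0.44704 = 0.00030714435 mile/hour ≈ 0.0003071 mile/hour (4 s.f.).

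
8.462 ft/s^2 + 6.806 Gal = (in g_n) 1 ft/s^2 = 0.3048 m/s^2, so 8.462 ft/s^2 = 8.462 * 0.3048 = 2.5792176 m/s^2. 1 Gal = 0.01 m/s^2, so 6.806 Gal = 6.806 * 0.01 = 0.06806 m/s^2. Sum: 2.5792176 + 0.06806 = 2.6472776 m/s^2. 1 g_n = 9.80665 m/s^2, so 2.6472776 m/s^2 = 2.6472776 / 9.80665 = 0.26994719 g_n ≈ 0.2699 g_n (4 s.f.). Final answer: 0.2699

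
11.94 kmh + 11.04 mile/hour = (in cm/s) 825.2. Check: 1 kmh = 0.27777778 m/s, so 11.94 kmh = 11.94 * 0.27777778 = 3.3166667 m/s. 1 mile/hour = 0.44704 m/s, so 11.04 mile/hour = 11.04 * 0.44704 = 4.9353216 m/s. Sum: 3.3166667 + 4.9353216 = 8.2519883 m/s. 1 cm/s = 0.01 m/s, so 8.2519883 m/s = 8.2519883 / 0.01 = 825.19883 cm/s ≈ 825.2 cm/s (4 s.f.).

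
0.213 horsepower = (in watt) 1 horsepower = 745.69987 W, so 0.213 horsepower = 0.213 * 745.69987 = 158.83407 W. 158.83407 W = 158.83407 watt ≈ 158.8 watt (4 s.f.). Final answer: 158.8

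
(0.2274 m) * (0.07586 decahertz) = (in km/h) 0.2274 m is already in m. 1 decahertz = 10 Hz, so 0.07586 decahertz = 0.07586 * 10 = 0.7586 Hz. Combine: 0.2274 m * 0.7586 Hz = 0.17250564 m/s. 1 km/h = 0.27777778 m/s, so 0.17250564 m/s = 0.17250564 / 0.27777778 = 0.6210203 km/h ≈ 0.621 km/h (4 s.f.). Final answer: 0.621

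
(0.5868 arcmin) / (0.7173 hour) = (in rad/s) 6.61e-08. Check: 1 arcmin = 0.00029088821 rad, so 0.5868 arcmin = 0.5868 * 0.00029088821 = 0.0001706932 rad. 1 hour = 3600 s, so 0.7173 hour = 0.7173 * 3600 = 2582.28 s. Combine: 0.0001706932 rad / 2582.28 s = 6.610174e-08 rad/s. Result: 6.610174e-08 rad/s ≈ 6.61e-08 rad/s (4 s.f.).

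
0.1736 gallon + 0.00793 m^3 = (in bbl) 0.05401. Check: 1 gallon = 0.0037854118 m^3, so 0.1736 gallon = 0.1736 * 0.0037854118 = 0.00065714749 m^3. 0.00793 m^3 is already in m^3. Sum: 0.00065714749 + 0.00793 = 0.0085871475 m^3. 1 bbl = 0.15898729 m^3, so 0.0085871475 m^3 = 0.0085871475 / 0.15898729 = 0.054011533 bbl ≈ 0.05401 bbl (4 s.f.).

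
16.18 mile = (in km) 1 mile = 1609.344 m, so 16.18 mile = 16.18 * 1609.344 = 26039.186 m. 1 km = 1000 m, so 26039.186 m = 26039.186 / 1000 = 26.039186 km ≈ 26.04 km (4 s.f.). Final answer: 26.04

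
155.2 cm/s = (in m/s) 1.552. Check: 1 cm/s = 0.01 m/s, so 155.2 cm/s = 155.2 * 0.01 = 1.552 m/s. Result: 1.552 m/s.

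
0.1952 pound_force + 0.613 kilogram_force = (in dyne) 1 pound_force = 4.4482216 N, so 0.1952 pound_force = 0.1952 * 4.4482216 = 0.86829286 N. 1 kilogram_force = 9.80665 N, so 0.613 kilogram_force = 0.613 * 9.80665 = 6.0114764 N. Sum: 0.86829286 + 6.0114764 = 6.8797693 N. 1 dyne = 1e-05 N, so 6.8797693 N = 6.8797693 / 1e-05 = 687976.93 dyne ≈ 6.88e+05 dyne (4 s.f.). Final answer: 6.88e+05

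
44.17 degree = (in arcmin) 2650. Check: 1 degree = 0.017453293 rad, so 44.17 degree = 44.17 * 0.017453293 = 0.77091193 rad. 1 arcmin = 0.00029088821 rad, so 0.77091193 rad = 0.77091193 / 0.00029088821 = 2650.2 arcmin ≈ 2650 arcmin (4 s.f.).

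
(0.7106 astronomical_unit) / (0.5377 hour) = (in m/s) 1 astronomical_unit = 1.4959787e+11 m, so 0.7106 astronomical_unit = 0.7106 * 1.4959787e+11 = 1.0630425e+11 m. 1 hour = 3600 s, so 0.5377 hour = 0.5377 * 3600 = 1935.72 s. Combine: 1.0630425e+11 m / 1935.72 s = 54917161 m/s. Result: 54917161 m/s ≈ 5.492e+07 m/s (4 s.f.). Final answer: 5.492e+07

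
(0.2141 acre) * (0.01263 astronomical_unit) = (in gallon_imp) 3.601e+14. Check: 1 acre = 4046.8564 m^2, so 0.2141 acre = 0.2141 * 4046.8564 = 866.43196 m^2. 1 astronomical_unit = 1.4959787e+11 m, so 0.01263 astronomical_unit = 0.01263 * 1.4959787e+11 = 1.8894211e+09 m. Combine: 866.43196 m^2 * 1.8894211e+09 m = 1.6370548e+12 m^3. 1 gallon_imp = 0.00454609 m^3, so 1.6370548e+12 m^3 = 1.6370548e+12 / 0.00454609 = 3.6010172e+14 gallon_imp ≈ 3.601e+14 gallon_imp (4 s.f.).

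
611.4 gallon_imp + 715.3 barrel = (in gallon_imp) 1 gallon_imp = 0.00454609 m^3, so 611.4 gallon_imp = 611.4 * 0.00454609 = 2.7794794 m^3. 1 barrel = 0.15898729 m^3, so 715.3 barrel = 715.3 * 0.15898729 = 113.72361 m^3. Sum: 2.7794794 + 113.72361 = 116.50309 m^3. 1 gallon_imp = 0.00454609 m^3, so 116.50309 m^3 = 116.50309 / 0.00454609 = 25627.097 gallon_imp ≈ 2.563e+04 gallon_imp (4 s.f.). Final answer: 2.563e+04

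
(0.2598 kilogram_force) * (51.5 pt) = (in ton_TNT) 1.106e-11. Check: 1 kilogram_force = 9.80665 N, so 0.2598 kilogram_force = 0.2598 * 9.80665 = 2.5477677 N. 1 pt = 0.00035277778 m, so 51.5 pt = 51.5 * 0.00035277778 = 0.018168056 m. Combine: 2.5477677 N * 0.018168056 m = 0.046287985 J. 1 ton_TNT = 4.184e+09 J, so 0.046287985 J = 0.046287985 / 4.184e+09 = 1.1063094e-11 ton_TNT ≈ 1.106e-11 ton_TNT (4 s.f.).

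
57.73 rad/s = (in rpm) 1 rpm = 0.10471976 rad/s, so 57.73 rad/s = 57.73 / 0.10471976 = 551.28089 rpm ≈ 551.3 rpm (4 s.f.). Final answer: 551.3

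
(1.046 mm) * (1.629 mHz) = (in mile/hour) 1 mm = 0.001 m, so 1.046 mm = 1.046 * 0.001 = 0.001046 m. 1 mHz = 0.001 Hz, so 1.629 mHz = 1.629 * 0.001 = 0.001629 Hz. Combine: 0.001046 m * 0.001629 Hz = 1.703934e-06 m/s. 1 mile/hour = 0.44704 m/s, so 1.703934e-06 m/s = 1.703934e-06 / 0.44704 = 3.8115918e-06 mile/hour ≈ 3.812e-06 mile/hour (4 s.f.). Final answer: 3.812e-06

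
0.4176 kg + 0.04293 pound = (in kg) 0.4176 kg is already in kg. 1 pound = 0.45359237 kg, so 0.04293 pound = 0.04293 * 0.45359237 = 0.01947272 kg. Sum: 0.4176 + 0.01947272 = 0.43707272 kg. Result: 0.43707272 kg ≈ 0.4371 kg (4 s.f.). Final answer: 0.4371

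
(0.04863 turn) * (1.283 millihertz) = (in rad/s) 1 turn = 6.2831853 rad, so 0.04863 turn = 0.04863 * 6.2831853 = 0.3055513 rad. 1 millihertz = 0.001 Hz, so 1.283 millihertz = 1.283 * 0.001 = 0.001283 Hz. Combine: 0.3055513 rad * 0.001283 Hz = 0.00039202232 rad/s. Result: 0.00039202232 rad/s ≈ 0.000392 rad/s (4 s.f.). Final answer: 0.000392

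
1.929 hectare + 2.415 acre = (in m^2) 2.906e+04. Check: 1 hectare = 10000 m^2, so 1.929 hectare = 1.929 * 10000 = 19290 m^2. 1 acre = 4046.8564 m^2, so 2.415 acre = 2.415 * 4046.8564 = 9773.1583 m^2. Sum: 19290 + 9773.1583 = 29063.158 m^2. Result: 29063.158 m^2 ≈ 2.906e+04 m^2 (4 s.f.).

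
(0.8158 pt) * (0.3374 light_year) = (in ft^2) 9.888e+12. Check: 1 pt = 0.00035277778 m, so 0.8158 pt = 0.8158 * 0.00035277778 = 0.00028779611 m. 1 light_year = 9.4607305e+15 m, so 0.3374 light_year = 0.3374 * 9.4607305e+15 = 3.1920505e+15 m. Combine: 0.00028779611 m * 3.1920505e+15 m = 9.1865971e+11 m^2. 1 ft^2 = 0.09290304 m^2, so 9.1865971e+11 m^2 = 9.1865971e+11 / 0.09290304 = 9.8883708e+12 ft^2 ≈ 9.888e+12 ft^2 (4 s.f.).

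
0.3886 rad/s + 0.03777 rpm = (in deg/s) 22.49. Check: 0.3886 rad/s is already in rad/s. 1 rpm = 0.10471976 rad/s, so 0.03777 rpm = 0.03777 * 0.10471976 = 0.0039552652 rad/s. Sum: 0.3886 + 0.0039552652 = 0.39255527 rad/s. 1 deg/s = 0.017453293 rad/s, so 0.39255527 rad/s = 0.39255527 / 0.017453293 = 22.49176 deg/s ≈ 22.49 deg/s (4 s.f.).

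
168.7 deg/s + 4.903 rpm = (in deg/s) 198.1. Check: 1 deg/s = 0.017453293 rad/s, so 168.7 deg/s = 168.7 * 0.017453293 = 2.9443704 rad/s. 1 rpm = 0.10471976 rad/s, so 4.903 rpm = 4.903 * 0.10471976 = 0.51344096 rad/s. Sum: 2.9443704 + 0.51344096 = 3.4578114 rad/s. 1 deg/s = 0.017453293 rad/s, so 3.4578114 rad/s = 3.4578114 / 0.017453293 = 198.118 deg/s ≈ 198.1 deg/s (4 s.f.).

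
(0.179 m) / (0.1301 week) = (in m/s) 2.275e-06. Check: 0.179 m is already in m. 1 week = 604800 s, so 0.1301 week = 0.1301 * 604800 = 78684.48 s. Combine: 0.179 m / 78684.48 s = 2.2749086e-06 m/s. Result: 2.2749086e-06 m/s ≈ 2.275e-06 m/s (4 s.f.).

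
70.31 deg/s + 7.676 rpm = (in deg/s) 116.4. Check: 1 deg/s = 0.017453293 rad/s, so 70.31 deg/s = 70.31 * 0.017453293 = 1.227141 rad/s. 1 rpm = 0.10471976 rad/s, so 7.676 rpm = 7.676 * 0.10471976 = 0.80382884 rad/s. Sum: 1.227141 + 0.80382884 = 2.0309698 rad/s. 1 deg/s = 0.017453293 rad/s, so 2.0309698 rad/s = 2.0309698 / 0.017453293 = 116.366 deg/s ≈ 116.4 deg/s (4 s.f.).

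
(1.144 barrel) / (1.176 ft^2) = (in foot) 5.462. Check: 1 barrel = 0.15898729 m^3, so 1.144 barrel = 1.144 * 0.15898729 = 0.18188147 m^3. 1 ft^2 = 0.09290304 m^2, so 1.176 ft^2 = 1.176 * 0.09290304 = 0.10925398 m^2. Combine: 0.18188147 m^3 / 0.10925398 m^2 = 1.6647583 m. 1 foot = 0.3048 m, so 1.6647583 m = 1.6647583 / 0.3048 = 5.4618056 foot ≈ 5.462 foot (4 s.f.).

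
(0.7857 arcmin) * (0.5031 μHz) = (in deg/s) 6.588e-09. Check: 1 arcmin = 0.00029088821 rad, so 0.7857 arcmin = 0.7857 * 0.00029088821 = 0.00022855087 rad. 1 μHz = 1e-06 Hz, so 0.5031 μHz = 0.5031 * 1e-06 = 5.031e-07 Hz. Combine: 0.00022855087 rad * 5.031e-07 Hz = 1.1498394e-10 rad/s. 1 deg/s = 0.017453293 rad/s, so 1.1498394e-10 rad/s = 1.1498394e-10 / 0.017453293 = 6.5880945e-09 deg/s ≈ 6.588e-09 deg/s (4 s.f.).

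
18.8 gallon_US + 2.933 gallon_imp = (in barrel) 1 gallon_US = 0.0037854118 m^3, so 18.8 gallon_US = 18.8 * 0.0037854118 = 0.071165742 m^3. 1 gallon_imp = 0.00454609 m^3, so 2.933 gallon_imp = 2.933 * 0.00454609 = 0.013333682 m^3. Sum: 0.071165742 + 0.013333682 = 0.084499424 m^3. 1 barrel = 0.15898729 m^3, so 0.084499424 m^3 = 0.084499424 / 0.15898729 = 0.53148538 barrel ≈ 0.5315 barrel (4 s.f.). Final answer: 0.5315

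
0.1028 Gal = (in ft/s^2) 0.003373. Check: 1 Gal = 0.01 m/s^2, so 0.1028 Gal = 0.1028 * 0.01 = 0.001028 m/s^2. 1 ft/s^2 = 0.3048 m/s^2, so 0.001028 m/s^2 = 0.001028 / 0.3048 = 0.0033727034 ft/s^2 ≈ 0.003373 ft/s^2 (4 s.f.).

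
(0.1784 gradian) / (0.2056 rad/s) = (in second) 1 gradian = 0.015707963 rad, so 0.1784 gradian = 0.1784 * 0.015707963 = 0.0028023006 rad. 0.2056 rad/s is already in rad/s. Combine: 0.0028023006 rad / 0.2056 rad/s = 0.013629867 s. 0.013629867 s = 0.013629867 second ≈ 0.01363 second (4 s.f.). Final answer: 0.01363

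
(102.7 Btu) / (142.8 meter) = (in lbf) 1 Btu = 1055.0559 J, so 102.7 Btu = 102.7 * 1055.0559 = 108354.24 J. 142.8 meter = 142.8 m. Combine: 108354.24 J / 142.8 m = 758.78317 N. 1 lbf = 4.4482216 N, so 758.78317 N = 758.78317 / 4.4482216 = 170.58124 lbf ≈ 170.6 lbf (4 s.f.). Final answer: 170.6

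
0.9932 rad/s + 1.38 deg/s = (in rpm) 9.714. Check: 0.9932 rad/s is already in rad/s. 1 deg/s = 0.017453293 rad/s, so 1.38 deg/s = 1.38 * 0.017453293 = 0.024085544 rad/s. Sum: 0.9932 + 0.024085544 = 1.0172855 rad/s. 1 rpm = 0.10471976 rad/s, so 1.0172855 rad/s = 1.0172855 / 0.10471976 = 9.7143614 rpm ≈ 9.714 rpm (4 s.f.).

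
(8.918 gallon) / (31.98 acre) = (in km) 2.608e-10. Check: 1 gallon = 0.0037854118 m^3, so 8.918 gallon = 8.918 * 0.0037854118 = 0.033758302 m^3. 1 acre = 4046.8564 m^2, so 31.98 acre = 31.98 * 4046.8564 = 129418.47 m^2. Combine: 0.033758302 m^3 / 129418.47 m^2 = 2.608461e-07 m. 1 km = 1000 m, so 2.608461e-07 m = 2.608461e-07 / 1000 = 2.608461e-10 km ≈ 2.608e-10 km (4 s.f.).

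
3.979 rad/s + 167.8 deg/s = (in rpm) 65.96. Check: 3.979 rad/s is already in rad/s. 1 deg/s = 0.017453293 rad/s, so 167.8 deg/s = 167.8 * 0.017453293 = 2.9286625 rad/s. Sum: 3.979 + 2.9286625 = 6.9076625 rad/s. 1 rpm = 0.10471976 rad/s, so 6.9076625 rad/s = 6.9076625 / 0.10471976 = 65.963318 rpm ≈ 65.96 rpm (4 s.f.).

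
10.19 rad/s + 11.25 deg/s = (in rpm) 10.19 rad/s is already in rad/s. 1 deg/s = 0.017453293 rad/s, so 11.25 deg/s = 11.25 * 0.017453293 = 0.19634954 rad/s. Sum: 10.19 + 0.19634954 = 10.38635 rad/s. 1 rpm = 0.10471976 rad/s, so 10.38635 rad/s = 10.38635 / 0.10471976 = 99.182332 rpm ≈ 99.18 rpm (4 s.f.). Final answer: 99.18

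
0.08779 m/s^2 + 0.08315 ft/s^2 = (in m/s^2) 0.1131. Check: 0.08779 m/s^2 is already in m/s^2. 1 ft/s^2 = 0.3048 m/s^2, so 0.08315 ft/s^2 = 0.08315 * 0.3048 = 0.02534412 m/s^2. Sum: 0.08779 + 0.02534412 = 0.11313412 m/s^2. Result: 0.11313412 m/s^2 ≈ 0.1131 m/s^2 (4 s.f.).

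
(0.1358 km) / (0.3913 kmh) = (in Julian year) 1 km = 1000 m, so 0.1358 km = 0.1358 * 1000 = 135.8 m. 1 kmh = 0.27777778 m/s, so 0.3913 kmh = 0.3913 * 0.27777778 = 0.10869444 m/s. Combine: 135.8 m / 0.10869444 m/s = 1249.3739 s. 1 Julian year = 31557600 s, so 1249.3739 s = 1249.3739 / 31557600 = 3.9590269e-05 Julian year ≈ 3.959e-05 Julian year (4 s.f.). Final answer: 3.959e-05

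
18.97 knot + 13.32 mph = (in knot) 1 knot = 0.51444444 m/s, so 18.97 knot = 18.97 * 0.51444444 = 9.7590111 m/s. 1 mph = 0.44704 m/s, so 13.32 mph = 13.32 * 0.44704 = 5.9545728 m/s. Sum: 9.7590111 + 5.9545728 = 15.713584 m/s. 1 knot = 0.51444444 m/s, so 15.713584 m/s = 15.713584 / 0.51444444 = 30.544764 knot ≈ 30.54 knot (4 s.f.). Final answer: 30.54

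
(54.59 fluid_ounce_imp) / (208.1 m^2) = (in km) 7.453e-09. Check: 1 fluid_ounce_imp = 2.8413063e-05 m^3, so 54.59 fluid_ounce_imp = 54.59 * 2.8413063e-05 = 0.0015510691 m^3. 208.1 m^2 is already in m^2. Combine: 0.0015510691 m^3 / 208.1 m^2 = 7.4534795e-06 m. 1 km = 1000 m, so 7.4534795e-06 m = 7.4534795e-06 / 1000 = 7.4534795e-09 km ≈ 7.453e-09 km (4 s.f.).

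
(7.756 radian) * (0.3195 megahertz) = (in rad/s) 2.478e+06. Check: 7.756 radian = 7.756 rad. 1 megahertz = 1000000 Hz, so 0.3195 megahertz = 0.3195 * 1000000 = 319500 Hz. Combine: 7.756 rad * 319500 Hz = 2478042 rad/s. Result: 2478042 rad/s ≈ 2.478e+06 rad/s (4 s.f.).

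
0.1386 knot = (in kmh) 0.2567. Check: 1 knot = 0.51444444 m/s, so 0.1386 knot = 0.1386 * 0.51444444 = 0.071302 m/s. 1 kmh = 0.27777778 m/s, so 0.071302 m/s = 0.071302 / 0.27777778 = 0.2566872 kmh ≈ 0.2567 kmh (4 s.f.).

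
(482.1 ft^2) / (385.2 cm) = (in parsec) 1 ft^2 = 0.09290304 m^2, so 482.1 ft^2 = 482.1 * 0.09290304 = 44.788556 m^2. 1 cm = 0.01 m, so 385.2 cm = 385.2 * 0.01 = 3.852 m. Combine: 44.788556 m^2 / 3.852 m = 11.627351 m. 1 parsec = 3.0856776e+16 m, so 11.627351 m = 11.627351 / 3.0856776e+16 = 3.7681678e-16 parsec ≈ 3.768e-16 parsec (4 s.f.). Final answer: 3.768e-16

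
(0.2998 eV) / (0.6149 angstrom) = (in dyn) 1 eV = 1.6021766e-19 J, so 0.2998 eV = 0.2998 * 1.6021766e-19 = 4.8033255e-20 J. 1 angstrom = 1e-10 m, so 0.6149 angstrom = 0.6149 * 1e-10 = 6.149e-11 m. Combine: 4.8033255e-20 J / 6.149e-11 m = 7.8115556e-10 N. 1 dyn = 1e-05 N, so 7.8115556e-10 N = 7.8115556e-10 / 1e-05 = 7.8115556e-05 dyn ≈ 7.812e-05 dyn (4 s.f.). Final answer: 7.812e-05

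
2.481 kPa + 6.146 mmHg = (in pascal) 1 kPa = 1000 Pa, so 2.481 kPa = 2.481 * 1000 = 2481 Pa. 1 mmHg = 133.32237 Pa, so 6.146 mmHg = 6.146 * 133.32237 = 819.39928 Pa. Sum: 2481 + 819.39928 = 3300.3993 Pa. 3300.3993 Pa = 3300.3993 pascal ≈ 3300 pascal (4 s.f.). Final answer: 3300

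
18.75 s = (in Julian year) 1 Julian year = 31557600 s, so 18.75 s = 18.75 / 31557600 = 5.9415165e-07 Julian year ≈ 5.942e-07 Julian year (4 s.f.). Final answer: 5.942e-07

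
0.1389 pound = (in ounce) 1 pound = 0.45359237 kg, so 0.1389 pound = 0.1389 * 0.45359237 = 0.06300398 kg. 1 ounce = 0.028349523 kg, so 0.06300398 kg = 0.06300398 / 0.028349523 = 2.2224 ounce ≈ 2.222 ounce (4 s.f.). Final answer: 2.222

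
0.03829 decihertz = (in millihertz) 3.829. Check: 1 decihertz = 0.1 Hz, so 0.03829 decihertz = 0.03829 * 0.1 = 0.003829 Hz. 1 millihertz = 0.001 Hz, so 0.003829 Hz = 0.003829 / 0.001 = 3.829 millihertz.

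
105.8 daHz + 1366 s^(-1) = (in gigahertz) 1 daHz = 10 Hz, so 105.8 daHz = 105.8 * 10 = 1058 Hz. 1366 s^(-1) = 1366 Hz. Sum: 1058 + 1366 = 2424 Hz. 1 gigahertz = 1e+09 Hz, so 2424 Hz = 2424 / 1e+09 = 2.424e-06 gigahertz. Final answer: 2.424e-06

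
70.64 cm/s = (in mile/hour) 1.58. Check: 1 cm/s = 0.01 m/s, so 70.64 cm/s = 70.64 * 0.01 = 0.7064 m/s. 1 mile/hour = 0.44704 m/s, so 0.7064 m/s = 0.7064 / 0.44704 = 1.5801718 mile/hour ≈ 1.58 mile/hour (4 s.f.).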